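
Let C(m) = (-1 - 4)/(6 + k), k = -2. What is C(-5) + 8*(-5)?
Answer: -165/4 ≈ -41.250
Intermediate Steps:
C(m) = -5/4 (C(m) = (-1 - 4)/(6 - 2) = -5/4)
C(-5) + 8*(-5) = -5/4 + 8*(-5) = -5/4 - 40 = -165/4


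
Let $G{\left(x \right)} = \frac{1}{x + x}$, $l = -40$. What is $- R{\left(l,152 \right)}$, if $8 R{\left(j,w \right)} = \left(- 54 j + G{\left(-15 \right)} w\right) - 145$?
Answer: $- \frac{30149}{120} \approx -251.24$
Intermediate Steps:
$G{\left(x \right)} = \frac{1}{2 x}$
$R{\left(j,w \right)} = - \frac{145}{8} - \frac{27 j}{4} - \frac{w}{240}$ ($R{\left(j,w \right)} = \frac{\left(- 54 j + \frac{1}{2 \left(-15\right)} w\right) - 145}{8} = \frac{\left(- 54 j + \frac{1}{2} \left(- \frac{1}{15}\right) w\right) - 145}{8} = \frac{\left(- 54 j - \frac{w}{30}\right) - 145}{8} = \frac{-145 - 54 j - \frac{w}{30}}{8} = - \frac{145}{8} - \frac{27 j}{4} - \frac{w}{240}$)
$- R{\left(l,152 \right)} = - (- \frac{145}{8} - -270 - \frac{19}{30}) = - (- \frac{145}{8} + 270 - \frac{19}{30}) = \left(-1\right) \frac{30149}{120} = - \frac{30149}{120}$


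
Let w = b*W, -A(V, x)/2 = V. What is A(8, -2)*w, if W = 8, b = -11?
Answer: 1408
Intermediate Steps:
A(V, x) = -2*V
w = -88 (w = -11*8 = -88)
A(8, -2)*w = -2*8*(-88) = -16*(-88) = 1408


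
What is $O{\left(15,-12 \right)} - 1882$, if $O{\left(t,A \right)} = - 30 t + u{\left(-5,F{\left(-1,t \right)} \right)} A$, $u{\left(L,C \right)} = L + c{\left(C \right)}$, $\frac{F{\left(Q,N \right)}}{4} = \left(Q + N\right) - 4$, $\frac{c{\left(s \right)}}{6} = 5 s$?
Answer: $-16672$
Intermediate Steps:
$c{\left(s \right)} = 30 s$ ($c{\left(s \right)} = 6 \cdot 5 s = 30 s$)
$F{\left(Q,N \right)} = -16 + 4 N + 4 Q$ ($F{\left(Q,N \right)} = 4 \left(\left(Q + N\right) - 4\right) = 4 \left(\left(N + Q\right) - 4\right) = 4 \left(-4 + N + Q\right) = -16 + 4 N + 4 Q$)
$u{\left(L,C \right)} = L + 30 C$
$O{\left(t,A \right)} = - 30 t + A \left(-605 + 120 t\right)$ ($O{\left(t,A \right)} = - 30 t + \left(-5 + 30 \left(-16 + 4 t + 4 \left(-1\right)\right)\right) A = - 30 t + \left(-5 + 30 \left(-16 + 4 t - 4\right)\right) A = - 30 t + \left(-5 + 30 \left(-20 + 4 t\right)\right) A = - 30 t + \left(-5 + \left(-600 + 120 t\right)\right) A = - 30 t + \left(-605 + 120 t\right) A = - 30 t + A \left(-605 + 120 t\right)$)
$O{\left(15,-12 \right)} - 1882 = \left(\left(-30\right) 15 + 5 \left(-12\right) \left(-121 + 24 \cdot 15\right)\right) - 1882 = \left(-450 + 5 \left(-12\right) \left(-121 + 360\right)\right) - 1882 = \left(-450 + 5 \left(-12\right) 239\right) - 1882 = \left(-450 - 14340\right) - 1882 = -14790 - 1882 = -16672$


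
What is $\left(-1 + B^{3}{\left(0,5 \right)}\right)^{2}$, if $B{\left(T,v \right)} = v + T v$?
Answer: $15376$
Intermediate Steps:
$\left(-1 + B^{3}{\left(0,5 \right)}\right)^{2} = \left(-1 + \left(5 \left(1 + 0\right)\right)^{3}\right)^{2} = \left(-1 + \left(5 \cdot 1\right)^{3}\right)^{2} = \left(-1 + 5^{3}\right)^{2} = \left(-1 + 125\right)^{2} = 124^{2} = 15376$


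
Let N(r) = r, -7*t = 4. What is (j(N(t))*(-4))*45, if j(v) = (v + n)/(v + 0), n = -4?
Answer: -1440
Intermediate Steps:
t = -4/7 (t = -⅐*4 = -4/7 ≈ -0.57143)
j(v) = (-4 + v)/v (j(v) = (v - 4)/(v + 0) = (-4 + v)/v)
(j(N(t))*(-4))*45 = (((-4 - 4/7)/(-4/7))*(-4))*45 = (-7/4*(-32/7)*(-4))*45 = (8*(-4))*45 = -32*45 = -1440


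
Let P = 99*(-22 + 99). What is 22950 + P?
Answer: 30573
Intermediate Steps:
P = 7623 (P = 99*77 = 7623)
22950 + P = 22950 + 7623 = 30573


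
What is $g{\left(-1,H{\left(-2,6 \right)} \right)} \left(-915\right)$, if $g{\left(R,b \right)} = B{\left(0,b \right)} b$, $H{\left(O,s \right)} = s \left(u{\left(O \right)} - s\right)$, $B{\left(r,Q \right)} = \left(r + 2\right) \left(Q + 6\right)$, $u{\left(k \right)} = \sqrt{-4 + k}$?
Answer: $-1581120 + 724680 i \sqrt{6} \approx -1.5811 \cdot 10^{6} + 1.7751 \cdot 10^{6} i$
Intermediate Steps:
$B{\left(r,Q \right)} = \left(2 + r\right) \left(6 + Q\right)$
$H{\left(O,s \right)} = s \left(\sqrt{-4 + O} - s\right)$
$g{\left(R,b \right)} = b \left(12 + 2 b\right)$ ($g{\left(R,b \right)} = \left(12 + 2 b + 6 \cdot 0 + b 0\right) b = \left(12 + 2 b + 0 + 0\right) b = \left(12 + 2 b\right) b = b \left(12 + 2 b\right)$)
$g{\left(-1,H{\left(-2,6 \right)} \right)} \left(-915\right) = 2 \cdot 6 \left(\sqrt{-4 - 2} - 6\right) \left(6 + 6 \left(\sqrt{-4 - 2} - 6\right)\right) \left(-915\right) = 2 \cdot 6 \left(\sqrt{-6} - 6\right) \left(6 + 6 \left(\sqrt{-6} - 6\right)\right) \left(-915\right) = 2 \cdot 6 \left(i \sqrt{6} - 6\right) \left(6 + 6 \left(i \sqrt{6} - 6\right)\right) \left(-915\right) = 2 \cdot 6 \left(-6 + i \sqrt{6}\right) \left(6 + 6 \left(-6 + i \sqrt{6}\right)\right) \left(-915\right) = 2 \left(-36 + 6 i \sqrt{6}\right) \left(6 - \left(36 - 6 i \sqrt{6}\right)\right) \left(-915\right) = 2 \left(-36 + 6 i \sqrt{6}\right) \left(-30 + 6 i \sqrt{6}\right) \left(-915\right) = - 1830 \left(-36 + 6 i \sqrt{6}\right) \left(-30 + 6 i \sqrt{6}\right)$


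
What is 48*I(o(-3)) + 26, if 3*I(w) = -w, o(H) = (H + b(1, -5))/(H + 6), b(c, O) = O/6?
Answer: 418/9 ≈ 46.444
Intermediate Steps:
b(c, O) = O/6 (b(c, O) = O*(1/6) = O/6)
o(H) = (-5/6 + H)/(6 + H) (o(H) = (H + (1/6)*(-5))/(H + 6) = (H - 5/6)/(6 + H) = (-5/6 + H)/(6 + H))
I(w) = -w/3 (I(w) = (-w)/3 = -w/3)
48*I(o(-3)) + 26 = 48*(-(-5/6 - 3)/(3*(6 - 3))) + 26 = 48*(-(-23)/(3*3*6)) + 26 = 48*(-(-23)/(9*6)) + 26 = 48*(-1/3*(-23/18)) + 26 = 48*(23/54) + 26 = 184/9 + 26 = 418/9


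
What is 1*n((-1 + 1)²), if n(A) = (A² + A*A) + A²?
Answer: 0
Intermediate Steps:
n(A) = 3*A² (n(A) = (A² + A²) + A² = 2*A² + A² = 3*A²)
1*n((-1 + 1)²) = 1*(3*((-1 + 1)²)²) = 1*(3*(0²)²) = 1*(3*0²) = 1*(3*0) = 1*0 = 0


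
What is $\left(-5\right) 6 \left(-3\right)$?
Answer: $90$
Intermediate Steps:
$\left(-5\right) 6 \left(-3\right) = \left(-30\right) \left(-3\right) = 90$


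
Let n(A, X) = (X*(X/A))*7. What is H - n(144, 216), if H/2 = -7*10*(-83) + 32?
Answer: 9416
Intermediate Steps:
n(A, X) = 7*X²/A (n(A, X) = (X²/A)*7 = 7*X²/A)
H = 11684 (H = 2*(-7*10*(-83) + 32) = 2*(-70*(-83) + 32) = 2*(5810 + 32) = 2*5842 = 11684)
H - n(144, 216) = 11684 - 7*216²/144 = 11684 - 7*46656/144 = 11684 - 1*2268 = 11684 - 2268 = 9416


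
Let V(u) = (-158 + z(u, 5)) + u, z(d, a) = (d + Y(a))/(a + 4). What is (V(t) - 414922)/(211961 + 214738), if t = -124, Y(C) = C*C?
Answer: -46135/47411 ≈ -0.97309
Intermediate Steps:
Y(C) = C²
z(d, a) = (d + a²)/(4 + a) (z(d, a) = (d + a²)/(a + 4) = (d + a²)/(4 + a))
V(u) = -1397/9 + 10*u/9 (V(u) = (-158 + (u + 5²)/(4 + 5)) + u = (-158 + (u + 25)/9) + u = (-158 + (25 + u)/9) + u = (-158 + (25/9 + u/9)) + u = (-1397/9 + u/9) + u = -1397/9 + 10*u/9)
(V(t) - 414922)/(211961 + 214738) = ((-1397/9 + (10/9)*(-124)) - 414922)/(211961 + 214738) = ((-1397/9 - 1240/9) - 414922)/426699 = (-293 - 414922)*(1/426699) = -415215*1/426699 = -46135/47411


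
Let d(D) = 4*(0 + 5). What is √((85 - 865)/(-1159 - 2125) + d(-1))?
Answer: √13640915/821 ≈ 4.4986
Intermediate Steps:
d(D) = 20 (d(D) = 4*5 = 20)
√((85 - 865)/(-1159 - 2125) + d(-1)) = √((85 - 865)/(-1159 - 2125) + 20) = √(-780/(-3284) + 20) = √(-780*(-1/3284) + 20) = √(195/821 + 20) = √(16615/821) = √13640915/821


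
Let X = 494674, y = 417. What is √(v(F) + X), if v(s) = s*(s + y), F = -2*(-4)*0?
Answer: √494674 ≈ 703.33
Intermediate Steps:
F = 0 (F = 8*0 = 0)
v(s) = s*(417 + s) (v(s) = s*(s + 417) = s*(417 + s))
√(v(F) + X) = √(0*(417 + 0) + 494674) = √(0*417 + 494674) = √(0 + 494674) = √494674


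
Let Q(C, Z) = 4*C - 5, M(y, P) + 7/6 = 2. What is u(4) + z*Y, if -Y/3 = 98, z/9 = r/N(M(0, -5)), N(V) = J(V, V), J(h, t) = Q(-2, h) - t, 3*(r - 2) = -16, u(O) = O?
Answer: -52588/83 ≈ -633.59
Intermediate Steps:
M(y, P) = ⅚ (M(y, P) = -7/6 + 2 = ⅚)
r = -10/3 (r = 2 + (⅓)*(-16) = 2 - 16/3 = -10/3 ≈ -3.3333)
Q(C, Z) = -5 + 4*C
J(h, t) = -13 - t (J(h, t) = (-5 + 4*(-2)) - t = (-5 - 8) - t = -13 - t)
N(V) = -13 - V
z = 180/83 (z = 9*(-10/(3*(-13 - 1*⅚))) = 9*(-10/(3*(-13 - ⅚))) = 9*(-10/(3*(-83/6))) = 9*(-10/3*(-6/83)) = 9*(20/83) = 180/83 ≈ 2.1687)
Y = -294 (Y = -3*98 = -294)
u(4) + z*Y = 4 + (180/83)*(-294) = 4 - 52920/83 = -52588/83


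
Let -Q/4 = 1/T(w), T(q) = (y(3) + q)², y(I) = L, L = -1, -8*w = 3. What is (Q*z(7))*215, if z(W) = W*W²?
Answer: -18878720/121 ≈ -1.5602e+5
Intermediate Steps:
w = -3/8 (w = -⅛*3 = -3/8 ≈ -0.37500)
y(I) = -1
z(W) = W³
T(q) = (-1 + q)²
Q = -256/121 (Q = -4/(-1 - 3/8)² = -4/((-11/8)²) = -4/121/64 = -4*64/121 = -256/121 ≈ -2.1157)
(Q*z(7))*215 = -256/121*7³*215 = -256/121*343*215 = -87808/121*215 = -18878720/121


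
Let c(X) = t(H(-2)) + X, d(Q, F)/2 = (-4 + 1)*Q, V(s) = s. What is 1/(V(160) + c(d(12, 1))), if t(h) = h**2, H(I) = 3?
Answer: 1/97 ≈ 0.010309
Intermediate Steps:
d(Q, F) = -6*Q (d(Q, F) = 2*((-4 + 1)*Q) = 2*(-3*Q) = -6*Q)
c(X) = 9 + X (c(X) = 3**2 + X = 9 + X)
1/(V(160) + c(d(12, 1))) = 1/(160 + (9 - 6*12)) = 1/(160 + (9 - 72)) = 1/(160 - 63) = 1/97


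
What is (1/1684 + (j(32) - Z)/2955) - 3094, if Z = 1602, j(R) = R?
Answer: -3079813121/995244 ≈ -3094.5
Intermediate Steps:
(1/1684 + (j(32) - Z)/2955) - 3094 = (1/1684 + (32 - 1*1602)/2955) - 3094 = (1/1684 + (32 - 1602)*(1/2955)) - 3094 = (1/1684 - 1570*1/2955) - 3094 = (1/1684 - 314/591) - 3094 = -528185/995244 - 3094 = -3079813121/995244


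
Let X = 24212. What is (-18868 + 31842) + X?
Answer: 37186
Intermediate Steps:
(-18868 + 31842) + X = (-18868 + 31842) + 24212 = 12974 + 24212 = 37186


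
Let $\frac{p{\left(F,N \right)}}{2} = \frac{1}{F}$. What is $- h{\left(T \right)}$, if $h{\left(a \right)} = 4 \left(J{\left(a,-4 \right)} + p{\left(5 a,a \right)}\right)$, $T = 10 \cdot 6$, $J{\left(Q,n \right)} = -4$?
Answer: $\frac{1198}{75} \approx 15.973$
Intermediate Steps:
$p{\left(F,N \right)} = \frac{2}{F}$
$T = 60$
$h{\left(a \right)} = -16 + \frac{8}{5 a}$ ($h{\left(a \right)} = 4 \left(-4 + \frac{2}{5 a}\right) = -16 + \frac{8}{5 a}$)
$- h{\left(T \right)} = - (-16 + \frac{8}{5 \cdot 60}) = - (-16 + \frac{8}{5} \cdot \frac{1}{60}) = - (-16 + \frac{2}{75}) = \left(-1\right) \left(- \frac{1198}{75}\right) = \frac{1198}{75}$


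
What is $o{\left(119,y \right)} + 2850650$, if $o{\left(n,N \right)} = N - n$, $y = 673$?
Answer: $2851204$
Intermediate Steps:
$o{\left(119,y \right)} + 2850650 = \left(673 - 119\right) + 2850650 = 554 + 2850650 = 2851204$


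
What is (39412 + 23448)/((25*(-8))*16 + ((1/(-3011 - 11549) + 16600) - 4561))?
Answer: 915241600/128695839 ≈ 7.1117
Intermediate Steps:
(39412 + 23448)/((25*(-8))*16 + ((1/(-3011 - 11549) + 16600) - 4561)) = 62860/(-200*16 + ((1/(-14560) + 16600) - 4561)) = 62860/(-3200 + ((-1/14560 + 16600) - 4561)) = 62860/(-3200 + (241695999/14560 - 4561)) = 62860/(-3200 + 175287839/14560) = 62860/(128695839/14560) = 62860*(14560/128695839) = 915241600/128695839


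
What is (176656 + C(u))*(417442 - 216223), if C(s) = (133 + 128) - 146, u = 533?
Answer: 35569683849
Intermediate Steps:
C(s) = 115 (C(s) = 261 - 146 = 115)
(176656 + C(u))*(417442 - 216223) = (176656 + 115)*(417442 - 216223) = 176771*201219 = 35569683849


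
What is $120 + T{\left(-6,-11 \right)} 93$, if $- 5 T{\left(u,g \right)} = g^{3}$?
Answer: $\frac{124383}{5} \approx 24877.0$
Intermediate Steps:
$T{\left(u,g \right)} = - \frac{g^{3}}{5}$
$120 + T{\left(-6,-11 \right)} 93 = 120 + - \frac{\left(-11\right)^{3}}{5} \cdot 93 = 120 + \left(- \frac{1}{5}\right) \left(-1331\right) 93 = 120 + \frac{1331}{5} \cdot 93 = 120 + \frac{123783}{5} = \frac{124383}{5}$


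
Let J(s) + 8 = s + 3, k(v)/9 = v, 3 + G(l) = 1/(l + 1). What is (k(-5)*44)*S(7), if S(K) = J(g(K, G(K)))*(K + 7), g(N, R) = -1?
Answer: 166320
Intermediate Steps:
G(l) = -3 + 1/(1 + l) (G(l) = -3 + 1/(l + 1) = -3 + 1/(1 + l))
k(v) = 9*v
J(s) = -5 + s (J(s) = -8 + (s + 3) = -8 + (3 + s) = -5 + s)
S(K) = -42 - 6*K (S(K) = (-5 - 1)*(K + 7) = -6*(7 + K) = -42 - 6*K)
(k(-5)*44)*S(7) = ((9*(-5))*44)*(-42 - 6*7) = (-45*44)*(-42 - 42) = -1980*(-84) = 166320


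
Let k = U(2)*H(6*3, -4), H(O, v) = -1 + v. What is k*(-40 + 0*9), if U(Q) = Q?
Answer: 400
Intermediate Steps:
k = -10 (k = 2*(-1 - 4) = 2*(-5) = -10)
k*(-40 + 0*9) = -10*(-40 + 0*9) = -10*(-40 + 0) = -10*(-40) = 400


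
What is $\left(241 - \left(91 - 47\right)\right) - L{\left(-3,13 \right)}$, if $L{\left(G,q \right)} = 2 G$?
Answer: $203$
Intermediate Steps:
$\left(241 - \left(91 - 47\right)\right) - L{\left(-3,13 \right)} = \left(241 - \left(91 - 47\right)\right) - 2 \left(-3\right) = \left(241 - 44\right) - -6 = \left(241 - 44\right) + 6 = 197 + 6 = 203$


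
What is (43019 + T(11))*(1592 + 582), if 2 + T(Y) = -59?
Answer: 93390692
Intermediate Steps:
T(Y) = -61 (T(Y) = -2 - 59 = -61)
(43019 + T(11))*(1592 + 582) = (43019 - 61)*(1592 + 582) = 42958*2174 = 93390692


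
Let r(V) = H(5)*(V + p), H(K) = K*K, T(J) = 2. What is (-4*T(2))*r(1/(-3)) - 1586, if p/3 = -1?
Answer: -2758/3 ≈ -919.33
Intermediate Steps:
p = -3 (p = 3*(-1) = -3)
H(K) = K²
r(V) = -75 + 25*V (r(V) = 5²*(V - 3) = 25*(-3 + V) = -75 + 25*V)
(-4*T(2))*r(1/(-3)) - 1586 = (-4*2)*(-75 + 25/(-3)) - 1586 = -8*(-75 + 25*(-⅓)) - 1586 = -8*(-75 - 25/3) - 1586 = -8*(-250/3) - 1586 = 2000/3 - 1586 = -2758/3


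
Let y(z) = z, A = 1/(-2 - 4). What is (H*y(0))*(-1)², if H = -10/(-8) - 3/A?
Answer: 0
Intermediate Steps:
A = -⅙ (A = 1/(-6) = -⅙ ≈ -0.16667)
H = 77/4 (H = -10/(-8) - 3/(-⅙) = -10*(-⅛) - 3*(-6) = 5/4 + 18 = 77/4 ≈ 19.250)
(H*y(0))*(-1)² = ((77/4)*0)*(-1)² = 0*1 = 0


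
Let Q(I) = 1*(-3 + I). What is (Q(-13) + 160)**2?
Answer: 20736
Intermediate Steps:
Q(I) = -3 + I
(Q(-13) + 160)**2 = ((-3 - 13) + 160)**2 = (-16 + 160)**2 = 144**2 = 20736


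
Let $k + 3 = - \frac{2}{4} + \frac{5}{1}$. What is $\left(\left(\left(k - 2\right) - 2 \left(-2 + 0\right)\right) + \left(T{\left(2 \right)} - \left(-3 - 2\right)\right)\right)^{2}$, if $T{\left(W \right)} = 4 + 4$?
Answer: $\frac{1089}{4} \approx 272.25$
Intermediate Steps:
$k = \frac{3}{2}$ ($k = -3 + \left(- \frac{2}{4} + \frac{5}{1}\right) = -3 + \left(\left(-2\right) \frac{1}{4} + 5 \cdot 1\right) = -3 + \left(- \frac{1}{2} + 5\right) = -3 + \frac{9}{2} = \frac{3}{2} \approx 1.5$)
$T{\left(W \right)} = 8$
$\left(\left(\left(k - 2\right) - 2 \left(-2 + 0\right)\right) + \left(T{\left(2 \right)} - \left(-3 - 2\right)\right)\right)^{2} = \left(\left(\left(\frac{3}{2} - 2\right) - 2 \left(-2 + 0\right)\right) + \left(8 - \left(-3 - 2\right)\right)\right)^{2} = \left(\left(\left(\frac{3}{2} - 2\right) - 2 \left(-2\right)\right) + \left(8 - -5\right)\right)^{2} = \left(\left(- \frac{1}{2} - -4\right) + \left(8 + 5\right)\right)^{2} = \left(\left(- \frac{1}{2} + 4\right) + 13\right)^{2} = \left(\frac{7}{2} + 13\right)^{2} = \left(\frac{33}{2}\right)^{2} = \frac{1089}{4}$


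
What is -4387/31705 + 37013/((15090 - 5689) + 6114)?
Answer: 221086572/98380615 ≈ 2.2473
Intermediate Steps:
-4387/31705 + 37013/((15090 - 5689) + 6114) = -4387*1/31705 + 37013/(9401 + 6114) = -4387/31705 + 37013/15515 = 221086572/98380615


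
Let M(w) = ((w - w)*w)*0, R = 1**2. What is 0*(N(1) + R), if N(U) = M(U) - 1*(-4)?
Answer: 0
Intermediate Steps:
R = 1
M(w) = 0 (M(w) = (0*w)*0 = 0*0 = 0)
N(U) = 4 (N(U) = 0 - 1*(-4) = 0 + 4 = 4)
0*(N(1) + R) = 0*(4 + 1) = 0*5 = 0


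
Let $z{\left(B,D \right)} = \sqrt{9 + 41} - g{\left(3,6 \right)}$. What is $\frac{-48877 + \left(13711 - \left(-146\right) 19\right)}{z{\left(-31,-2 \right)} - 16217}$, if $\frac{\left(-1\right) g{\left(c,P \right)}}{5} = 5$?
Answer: $\frac{262245632}{131090407} + \frac{80980 \sqrt{2}}{131090407} \approx 2.0014$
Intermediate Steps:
$g{\left(c,P \right)} = -25$ ($g{\left(c,P \right)} = \left(-5\right) 5 = -25$)
$z{\left(B,D \right)} = 25 + 5 \sqrt{2}$ ($z{\left(B,D \right)} = \sqrt{9 + 41} - -25 = \sqrt{50} + 25 = 5 \sqrt{2} + 25 = 25 + 5 \sqrt{2}$)
$\frac{-48877 + \left(13711 - \left(-146\right) 19\right)}{z{\left(-31,-2 \right)} - 16217} = \frac{-48877 + \left(13711 - \left(-146\right) 19\right)}{\left(25 + 5 \sqrt{2}\right) - 16217} = \frac{-48877 + \left(13711 - -2774\right)}{\left(25 + 5 \sqrt{2}\right) - 16217} = \frac{-48877 + \left(13711 + 2774\right)}{-16192 + 5 \sqrt{2}} = \frac{-48877 + 16485}{-16192 + 5 \sqrt{2}} = - \frac{32392}{-16192 + 5 \sqrt{2}}$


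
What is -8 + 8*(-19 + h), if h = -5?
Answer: -200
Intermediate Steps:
-8 + 8*(-19 + h) = -8 + 8*(-19 - 5) = -8 + 8*(-24) = -8 - 192 = -200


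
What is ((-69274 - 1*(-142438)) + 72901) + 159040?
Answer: 305105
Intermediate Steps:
((-69274 - 1*(-142438)) + 72901) + 159040 = ((-69274 + 142438) + 72901) + 159040 = (73164 + 72901) + 159040 = 146065 + 159040 = 305105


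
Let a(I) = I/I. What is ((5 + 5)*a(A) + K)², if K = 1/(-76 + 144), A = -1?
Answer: 463761/4624 ≈ 100.29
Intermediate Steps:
a(I) = 1
K = 1/68 ≈ 0.014706
((5 + 5)*a(A) + K)² = ((5 + 5)*1 + 1/68)² = (10*1 + 1/68)² = (10 + 1/68)² = (681/68)² = 463761/4624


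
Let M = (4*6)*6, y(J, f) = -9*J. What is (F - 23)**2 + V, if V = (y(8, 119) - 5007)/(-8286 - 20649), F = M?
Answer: 141214138/9645 ≈ 14641.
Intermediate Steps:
M = 144 (M = 24*6 = 144)
F = 144
V = 1693/9645 (V = (-9*8 - 5007)/(-8286 - 20649) = (-72 - 5007)/(-28935) = -5079*(-1/28935) = 1693/9645 ≈ 0.17553)
(F - 23)**2 + V = (144 - 23)**2 + 1693/9645 = 121**2 + 1693/9645 = 14641 + 1693/9645 = 141214138/9645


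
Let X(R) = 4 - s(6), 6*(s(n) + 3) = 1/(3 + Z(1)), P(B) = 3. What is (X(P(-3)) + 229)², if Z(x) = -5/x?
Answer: 8025889/144 ≈ 55735.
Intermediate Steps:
s(n) = -37/12 (s(n) = -3 + 1/(6*(3 - 5/1)) = -3 + 1/(6*(3 - 5*1)) = -3 + 1/(6*(3 - 5)) = -3 + (⅙)/(-2) = -3 + (⅙)*(-½) = -3 - 1/12 = -37/12)
X(R) = 85/12 (X(R) = 4 - 1*(-37/12) = 4 + 37/12 = 85/12)
(X(P(-3)) + 229)² = (85/12 + 229)² = (2833/12)² = 8025889/144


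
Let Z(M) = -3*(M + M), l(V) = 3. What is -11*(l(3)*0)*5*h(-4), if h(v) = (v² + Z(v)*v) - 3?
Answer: 0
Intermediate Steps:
Z(M) = -6*M
h(v) = -3 - 5*v² (h(v) = (v² + (-6*v)*v) - 3 = (v² - 6*v²) - 3 = -5*v² - 3 = -3 - 5*v²)
-11*(l(3)*0)*5*h(-4) = -11*(3*0)*5*(-3 - 5*(-4)²) = -11*0*5*(-3 - 5*16) = -0*(-3 - 80) = -0*(-83) = -11*0 = 0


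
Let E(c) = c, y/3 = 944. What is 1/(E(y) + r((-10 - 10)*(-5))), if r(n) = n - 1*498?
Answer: 1/2434 ≈ 0.00041085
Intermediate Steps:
y = 2832 (y = 3*944 = 2832)
r(n) = -498 + n (r(n) = n - 498 = -498 + n)
1/(E(y) + r((-10 - 10)*(-5))) = 1/(2832 + (-498 + (-10 - 10)*(-5))) = 1/(2832 + (-498 - 20*(-5))) = 1/(2832 + (-498 + 100)) = 1/(2832 - 398) = 1/2434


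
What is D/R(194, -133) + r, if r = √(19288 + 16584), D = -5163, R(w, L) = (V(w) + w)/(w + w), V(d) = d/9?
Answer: -46467/5 + 4*√2242 ≈ -9104.0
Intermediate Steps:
V(d) = d/9 (V(d) = d*(⅑) = d/9)
R(w, L) = 5/9 (R(w, L) = (w/9 + w)/(w + w) = (10*w/9)/((2*w)) = (10*w/9)*(1/(2*w)) = 5/9)
r = 4*√2242 (r = √35872 = 4*√2242 ≈ 189.40)
D/R(194, -133) + r = -5163/5/9 + 4*√2242 = -5163*9/5 + 4*√2242 = -46467/5 + 4*√2242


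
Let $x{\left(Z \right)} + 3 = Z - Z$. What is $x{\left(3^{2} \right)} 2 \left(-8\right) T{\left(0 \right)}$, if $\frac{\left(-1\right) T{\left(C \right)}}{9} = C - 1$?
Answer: $432$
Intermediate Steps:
$T{\left(C \right)} = 9 - 9 C$ ($T{\left(C \right)} = - 9 \left(C - 1\right) = - 9 \left(-1 + C\right) = 9 - 9 C$)
$x{\left(Z \right)} = -3$ ($x{\left(Z \right)} = -3 + \left(Z - Z\right) = -3 + 0 = -3$)
$x{\left(3^{2} \right)} 2 \left(-8\right) T{\left(0 \right)} = - 3 \cdot 2 \left(-8\right) \left(9 - 0\right) = \left(-3\right) \left(-16\right) \left(9 + 0\right) = 48 \cdot 9 = 432$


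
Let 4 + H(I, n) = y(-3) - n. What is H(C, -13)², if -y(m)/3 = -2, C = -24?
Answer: 225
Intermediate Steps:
y(m) = 6 (y(m) = -3*(-2) = 6)
H(I, n) = 2 - n (H(I, n) = -4 + (6 - n) = 2 - n)
H(C, -13)² = (2 - 1*(-13))² = (2 + 13)² = 15² = 225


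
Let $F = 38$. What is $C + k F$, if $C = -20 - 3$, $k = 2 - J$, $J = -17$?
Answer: $699$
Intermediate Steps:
$k = 19$ ($k = 2 - -17 = 2 + 17 = 19$)
$C = -23$
$C + k F = -23 + 19 \cdot 38 = -23 + 722 = 699$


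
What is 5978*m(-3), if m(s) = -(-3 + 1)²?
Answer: -23912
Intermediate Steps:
m(s) = -4 (m(s) = -1*(-2)² = -1*4 = -4)
5978*m(-3) = 5978*(-4) = -23912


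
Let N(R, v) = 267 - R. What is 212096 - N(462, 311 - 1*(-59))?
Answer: 212291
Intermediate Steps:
212096 - N(462, 311 - 1*(-59)) = 212096 - (267 - 1*462) = 212096 - (267 - 462) = 212096 - 1*(-195) = 212096 + 195 = 212291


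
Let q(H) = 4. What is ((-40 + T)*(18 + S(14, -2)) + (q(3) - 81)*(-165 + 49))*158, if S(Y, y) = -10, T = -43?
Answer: 1306344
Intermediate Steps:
((-40 + T)*(18 + S(14, -2)) + (q(3) - 81)*(-165 + 49))*158 = ((-40 - 43)*(18 - 10) + (4 - 81)*(-165 + 49))*158 = (-83*8 - 77*(-116))*158 = (-664 + 8932)*158 = 8268*158 = 1306344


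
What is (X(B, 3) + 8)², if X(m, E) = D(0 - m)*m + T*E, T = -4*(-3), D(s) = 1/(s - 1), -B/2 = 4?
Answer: 90000/49 ≈ 1836.7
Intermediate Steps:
B = -8 (B = -2*4 = -8)
D(s) = 1/(-1 + s)
T = 12
X(m, E) = 12*E + m/(-1 - m) (X(m, E) = m/(-1 + (0 - m)) + 12*E = m/(-1 - m) + 12*E = 12*E + m/(-1 - m))
(X(B, 3) + 8)² = ((-1*(-8) + 12*3*(1 - 8))/(1 - 8) + 8)² = ((8 + 12*3*(-7))/(-7) + 8)² = (-(8 - 252)/7 + 8)² = (-⅐*(-244) + 8)² = (244/7 + 8)² = (300/7)² = 90000/49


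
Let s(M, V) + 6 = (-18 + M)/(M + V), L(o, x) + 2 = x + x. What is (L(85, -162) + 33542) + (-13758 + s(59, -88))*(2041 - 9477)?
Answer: 2969392156/29 ≈ 1.0239e+8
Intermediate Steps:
L(o, x) = -2 + 2*x (L(o, x) = -2 + (x + x) = -2 + 2*x)
s(M, V) = -6 + (-18 + M)/(M + V)
(L(85, -162) + 33542) + (-13758 + s(59, -88))*(2041 - 9477) = ((-2 + 2*(-162)) + 33542) + (-13758 + (-18 - 6*(-88) - 5*59)/(59 - 88))*(2041 - 9477) = ((-2 - 324) + 33542) + (-13758 + (-18 + 528 - 295)/(-29))*(-7436) = (-326 + 33542) + (-13758 - 1/29*215)*(-7436) = 33216 + (-13758 - 215/29)*(-7436) = 33216 - 399197/29*(-7436) = 33216 + 2968428892/29 = 2969392156/29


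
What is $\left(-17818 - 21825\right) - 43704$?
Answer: $-83347$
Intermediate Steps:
$\left(-17818 - 21825\right) - 43704 = -39643 - 43704 = -83347$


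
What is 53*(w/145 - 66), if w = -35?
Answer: -101813/29 ≈ -3510.8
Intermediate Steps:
53*(w/145 - 66) = 53*(-35/145 - 66) = 53*(-35*1/145 - 66) = 53*(-7/29 - 66) = 53*(-1921/29) = -101813/29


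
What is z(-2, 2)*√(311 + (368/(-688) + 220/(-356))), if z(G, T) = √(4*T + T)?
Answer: 5*√1815199678/3827 ≈ 55.664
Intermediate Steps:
z(G, T) = √5*√T (z(G, T) = √(5*T) = √5*√T)
z(-2, 2)*√(311 + (368/(-688) + 220/(-356))) = (√5*√2)*√(311 + (368/(-688) + 220/(-356))) = √10*√(311 + (368*(-1/688) + 220*(-1/356))) = √10*√(311 + (-23/43 - 55/89)) = √10*√(311 - 4412/3827) = √10*√(1185785/3827) = √10*(√4537999195/3827) = 5*√1815199678/3827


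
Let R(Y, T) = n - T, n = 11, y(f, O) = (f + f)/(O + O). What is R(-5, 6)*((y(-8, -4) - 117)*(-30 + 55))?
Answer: -14375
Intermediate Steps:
y(f, O) = f/O (y(f, O) = (2*f)/((2*O)) = (2*f)*(1/(2*O)) = f/O)
R(Y, T) = 11 - T
R(-5, 6)*((y(-8, -4) - 117)*(-30 + 55)) = (11 - 1*6)*((-8/(-4) - 117)*(-30 + 55)) = (11 - 6)*((-8*(-¼) - 117)*25) = 5*((2 - 117)*25) = 5*(-115*25) = 5*(-2875) = -14375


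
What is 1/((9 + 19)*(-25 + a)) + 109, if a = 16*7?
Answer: 265525/2436 ≈ 109.00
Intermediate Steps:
a = 112
1/((9 + 19)*(-25 + a)) + 109 = 1/((9 + 19)*(-25 + 112)) + 109 = 1/(28*87) + 109 = (1/28)*(1/87) + 109 = 1/2436 + 109 = 265525/2436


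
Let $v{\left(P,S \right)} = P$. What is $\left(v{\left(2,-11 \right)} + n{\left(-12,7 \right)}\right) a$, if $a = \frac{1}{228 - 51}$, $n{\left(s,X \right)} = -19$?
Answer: $- \frac{17}{177} \approx -0.096045$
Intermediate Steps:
$a = \frac{1}{177} \approx 0.0056497$
$\left(v{\left(2,-11 \right)} + n{\left(-12,7 \right)}\right) a = \left(2 - 19\right) \frac{1}{177} = \left(-17\right) \frac{1}{177} = - \frac{17}{177}$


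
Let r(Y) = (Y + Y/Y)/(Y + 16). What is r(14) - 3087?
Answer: -6173/2 ≈ -3086.5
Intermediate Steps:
r(Y) = (1 + Y)/(16 + Y) (r(Y) = (Y + 1)/(16 + Y) = (1 + Y)/(16 + Y))
r(14) - 3087 = (1 + 14)/(16 + 14) - 3087 = 15/30 - 3087 = (1/30)*15 - 3087 = ½ - 3087 = -6173/2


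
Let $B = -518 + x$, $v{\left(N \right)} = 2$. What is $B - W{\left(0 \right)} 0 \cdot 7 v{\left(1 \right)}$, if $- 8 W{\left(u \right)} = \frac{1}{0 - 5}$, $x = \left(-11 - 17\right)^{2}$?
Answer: $266$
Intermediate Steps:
$x = 784$ ($x = \left(-28\right)^{2} = 784$)
$W{\left(u \right)} = \frac{1}{40}$ ($W{\left(u \right)} = - \frac{1}{8 \left(0 - 5\right)} = - \frac{1}{8 \left(-5\right)} = \left(- \frac{1}{8}\right) \left(- \frac{1}{5}\right) = \frac{1}{40}$)
$B = 266$ ($B = -518 + 784 = 266$)
$B - W{\left(0 \right)} 0 \cdot 7 v{\left(1 \right)} = 266 - \frac{0 \cdot 7}{40} \cdot 2 = 266 - \frac{1}{40} \cdot 0 \cdot 2 = 266 - 0 \cdot 2 = 266 - 0 = 266 + 0 = 266$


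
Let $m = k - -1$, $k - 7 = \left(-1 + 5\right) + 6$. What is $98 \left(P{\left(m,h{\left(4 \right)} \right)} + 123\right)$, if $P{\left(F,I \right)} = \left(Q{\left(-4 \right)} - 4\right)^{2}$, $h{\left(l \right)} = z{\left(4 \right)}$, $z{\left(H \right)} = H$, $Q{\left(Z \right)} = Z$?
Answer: $18326$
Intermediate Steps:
$k = 17$ ($k = 7 + \left(\left(-1 + 5\right) + 6\right) = 7 + \left(4 + 6\right) = 7 + 10 = 17$)
$h{\left(l \right)} = 4$
$m = 18$ ($m = 17 - -1 = 17 + 1 = 18$)
$P{\left(F,I \right)} = 64$ ($P{\left(F,I \right)} = \left(-4 - 4\right)^{2} = \left(-8\right)^{2} = 64$)
$98 \left(P{\left(m,h{\left(4 \right)} \right)} + 123\right) = 98 \left(64 + 123\right) = 98 \cdot 187 = 18326$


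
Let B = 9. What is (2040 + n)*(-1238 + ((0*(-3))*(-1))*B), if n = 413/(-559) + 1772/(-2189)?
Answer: -3088009552530/1223651 ≈ -2.5236e+6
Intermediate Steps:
n = -1894605/1223651 (n = 413*(-1/559) + 1772*(-1/2189) = -413/559 - 1772/2189 = -1894605/1223651 ≈ -1.5483)
(2040 + n)*(-1238 + ((0*(-3))*(-1))*B) = (2040 - 1894605/1223651)*(-1238 + ((0*(-3))*(-1))*9) = 2494353435*(-1238 + (0*(-1))*9)/1223651 = 2494353435*(-1238 + 0*9)/1223651 = 2494353435*(-1238 + 0)/1223651 = (2494353435/1223651)*(-1238) = -3088009552530/1223651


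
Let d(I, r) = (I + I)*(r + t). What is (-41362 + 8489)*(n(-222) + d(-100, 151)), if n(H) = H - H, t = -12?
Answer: 913869400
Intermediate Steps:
d(I, r) = 2*I*(-12 + r) (d(I, r) = (I + I)*(r - 12) = (2*I)*(-12 + r) = 2*I*(-12 + r))
n(H) = 0
(-41362 + 8489)*(n(-222) + d(-100, 151)) = (-41362 + 8489)*(0 + 2*(-100)*(-12 + 151)) = -32873*(0 + 2*(-100)*139) = -32873*(0 - 27800) = -32873*(-27800) = 913869400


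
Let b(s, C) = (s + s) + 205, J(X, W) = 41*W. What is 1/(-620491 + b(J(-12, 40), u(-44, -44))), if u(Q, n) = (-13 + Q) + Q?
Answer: -1/617006 ≈ -1.6207e-6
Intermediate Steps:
u(Q, n) = -13 + 2*Q
b(s, C) = 205 + 2*s (b(s, C) = 2*s + 205 = 205 + 2*s)
1/(-620491 + b(J(-12, 40), u(-44, -44))) = 1/(-620491 + (205 + 2*(41*40))) = 1/(-620491 + (205 + 2*1640)) = 1/(-620491 + (205 + 3280)) = 1/(-620491 + 3485) = 1/(-617006) = -1/617006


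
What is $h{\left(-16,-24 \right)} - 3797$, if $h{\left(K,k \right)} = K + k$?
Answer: $-3837$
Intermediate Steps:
$h{\left(-16,-24 \right)} - 3797 = \left(-16 - 24\right) - 3797 = -40 - 3797 = -3837$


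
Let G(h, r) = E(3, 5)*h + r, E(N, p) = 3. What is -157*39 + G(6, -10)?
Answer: -6115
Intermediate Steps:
G(h, r) = r + 3*h (G(h, r) = 3*h + r = r + 3*h)
-157*39 + G(6, -10) = -157*39 + (-10 + 3*6) = -6123 + (-10 + 18) = -6123 + 8 = -6115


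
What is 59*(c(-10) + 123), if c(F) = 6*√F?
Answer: 7257 + 354*I*√10 ≈ 7257.0 + 1119.4*I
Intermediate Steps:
59*(c(-10) + 123) = 59*(6*√(-10) + 123) = 59*(6*(I*√10) + 123) = 59*(6*I*√10 + 123) = 59*(123 + 6*I*√10) = 7257 + 354*I*√10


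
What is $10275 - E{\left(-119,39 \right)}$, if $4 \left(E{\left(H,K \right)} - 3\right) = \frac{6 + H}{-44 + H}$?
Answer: $\frac{6697231}{652} \approx 10272.0$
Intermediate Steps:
$E{\left(H,K \right)} = 3 + \frac{6 + H}{4 \left(-44 + H\right)}$ ($E{\left(H,K \right)} = 3 + \frac{\left(6 + H\right) \frac{1}{-44 + H}}{4} = 3 + \frac{\frac{1}{-44 + H} \left(6 + H\right)}{4} = 3 + \frac{6 + H}{4 \left(-44 + H\right)}$)
$10275 - E{\left(-119,39 \right)} = 10275 - \frac{-522 + 13 \left(-119\right)}{4 \left(-44 - 119\right)} = 10275 - \frac{-522 - 1547}{4 \left(-163\right)} = 10275 - \frac{1}{4} \left(- \frac{1}{163}\right) \left(-2069\right) = 10275 - \frac{2069}{652} = \frac{6697231}{652}$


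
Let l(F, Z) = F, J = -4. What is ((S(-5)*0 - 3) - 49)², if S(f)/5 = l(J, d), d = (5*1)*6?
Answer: 2704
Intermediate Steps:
d = 30 (d = 5*6 = 30)
S(f) = -20 (S(f) = 5*(-4) = -20)
((S(-5)*0 - 3) - 49)² = ((-20*0 - 3) - 49)² = ((0 - 3) - 49)² = (-3 - 49)² = (-52)² = 2704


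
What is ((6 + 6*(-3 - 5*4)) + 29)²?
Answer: 10609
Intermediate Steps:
((6 + 6*(-3 - 5*4)) + 29)² = ((6 + 6*(-3 - 20)) + 29)² = ((6 + 6*(-23)) + 29)² = ((6 - 138) + 29)² = (-132 + 29)² = (-103)² = 10609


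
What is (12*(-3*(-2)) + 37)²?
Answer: 11881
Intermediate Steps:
(12*(-3*(-2)) + 37)² = (12*6 + 37)² = (72 + 37)² = 109² = 11881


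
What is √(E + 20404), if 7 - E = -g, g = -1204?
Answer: √19207 ≈ 138.59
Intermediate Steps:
E = -1197 (E = 7 - (-1)*(-1204) = 7 - 1*1204 = 7 - 1204 = -1197)
√(E + 20404) = √(-1197 + 20404) = √19207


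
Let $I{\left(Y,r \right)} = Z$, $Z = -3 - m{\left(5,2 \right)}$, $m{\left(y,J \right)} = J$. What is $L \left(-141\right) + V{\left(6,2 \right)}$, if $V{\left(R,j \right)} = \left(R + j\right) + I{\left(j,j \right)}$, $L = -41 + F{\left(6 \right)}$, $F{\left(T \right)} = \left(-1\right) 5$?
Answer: $6489$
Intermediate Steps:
$F{\left(T \right)} = -5$
$Z = -5$ ($Z = -3 - 2 = -5$)
$I{\left(Y,r \right)} = -5$
$L = -46$ ($L = -41 - 5 = -46$)
$V{\left(R,j \right)} = -5 + R + j$ ($V{\left(R,j \right)} = \left(R + j\right) - 5 = -5 + R + j$)
$L \left(-141\right) + V{\left(6,2 \right)} = \left(-46\right) \left(-141\right) + \left(-5 + 6 + 2\right) = 6486 + 3 = 6489$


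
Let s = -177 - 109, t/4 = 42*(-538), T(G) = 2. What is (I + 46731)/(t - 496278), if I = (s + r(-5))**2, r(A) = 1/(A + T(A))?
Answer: -579230/2639979 ≈ -0.21941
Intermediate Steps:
t = -90384 (t = 4*(42*(-538)) = 4*(-22596) = -90384)
r(A) = 1/(2 + A) (r(A) = 1/(A + 2) = 1/(2 + A))
s = -286
I = 737881/9 (I = (-286 + 1/(2 - 5))**2 = (-286 + 1/(-3))**2 = (-286 - 1/3)**2 = (-859/3)**2 = 737881/9 ≈ 81987.)
(I + 46731)/(t - 496278) = (737881/9 + 46731)/(-90384 - 496278) = (1158460/9)/(-586662) = (1158460/9)*(-1/586662) = -579230/2639979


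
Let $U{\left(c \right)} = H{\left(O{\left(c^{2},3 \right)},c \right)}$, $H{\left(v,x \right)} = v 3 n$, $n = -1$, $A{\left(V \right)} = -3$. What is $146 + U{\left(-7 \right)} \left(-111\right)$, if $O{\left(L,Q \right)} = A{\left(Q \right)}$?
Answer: $-853$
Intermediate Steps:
$O{\left(L,Q \right)} = -3$
$H{\left(v,x \right)} = - 3 v$ ($H{\left(v,x \right)} = v 3 \left(-1\right) = 3 v \left(-1\right) = - 3 v$)
$U{\left(c \right)} = 9$ ($U{\left(c \right)} = \left(-3\right) \left(-3\right) = 9$)
$146 + U{\left(-7 \right)} \left(-111\right) = 146 + 9 \left(-111\right) = 146 - 999 = -853$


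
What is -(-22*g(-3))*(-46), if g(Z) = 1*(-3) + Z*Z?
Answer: -6072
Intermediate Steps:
g(Z) = -3 + Z²
-(-22*g(-3))*(-46) = -(-22*(-3 + (-3)²))*(-46) = -(-22*(-3 + 9))*(-46) = -(-22*6)*(-46) = -(-132)*(-46) = -1*6072 = -6072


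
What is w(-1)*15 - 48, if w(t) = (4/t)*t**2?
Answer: -108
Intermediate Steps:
w(t) = 4*t
w(-1)*15 - 48 = (4*(-1))*15 - 48 = -4*15 - 48 = -60 - 48 = -108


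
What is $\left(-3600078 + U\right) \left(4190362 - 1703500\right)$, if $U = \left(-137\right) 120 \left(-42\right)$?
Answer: $-7235768701476$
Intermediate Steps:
$U = 690480$ ($U = \left(-16440\right) \left(-42\right) = 690480$)
$\left(-3600078 + U\right) \left(4190362 - 1703500\right) = \left(-3600078 + 690480\right) \left(4190362 - 1703500\right) = - 2909598 \left(4190362 - 1703500\right) = \left(-2909598\right) 2486862 = -7235768701476$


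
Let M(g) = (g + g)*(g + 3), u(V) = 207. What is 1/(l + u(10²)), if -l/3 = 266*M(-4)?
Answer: -1/6177 ≈ -0.00016189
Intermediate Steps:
M(g) = 2*g*(3 + g) (M(g) = (2*g)*(3 + g) = 2*g*(3 + g))
l = -6384 (l = -798*2*(-4)*(3 - 4) = -798*2*(-4)*(-1) = -798*8 = -3*2128 = -6384)
1/(l + u(10²)) = 1/(-6384 + 207) = 1/(-6177) = -1/6177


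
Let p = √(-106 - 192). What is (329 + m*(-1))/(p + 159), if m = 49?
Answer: 44520/25579 - 280*I*√298/25579 ≈ 1.7405 - 0.18897*I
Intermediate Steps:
p = I*√298 (p = √(-298) = I*√298 ≈ 17.263*I)
(329 + m*(-1))/(p + 159) = (329 + 49*(-1))/(I*√298 + 159) = (329 - 49)/(159 + I*√298) = 280/(159 + I*√298)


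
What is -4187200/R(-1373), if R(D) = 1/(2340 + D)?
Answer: -4049022400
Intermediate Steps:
-4187200/R(-1373) = -4187200/(1/(2340 - 1373)) = -4187200/(1/967) = -4187200/1/967 = -4187200*967 = -4049022400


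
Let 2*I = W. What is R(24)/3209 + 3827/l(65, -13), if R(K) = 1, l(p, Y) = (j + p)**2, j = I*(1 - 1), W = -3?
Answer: 12285068/13558025 ≈ 0.90611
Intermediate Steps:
I = -3/2 (I = (1/2)*(-3) = -3/2 ≈ -1.5000)
j = 0 (j = -3*(1 - 1)/2 = -3/2*0 = 0)
l(p, Y) = p**2 (l(p, Y) = (0 + p)**2 = p**2)
R(24)/3209 + 3827/l(65, -13) = 1/3209 + 3827/(65**2) = 1*(1/3209) + 3827/4225 = 1/3209 + 3827*(1/4225) = 1/3209 + 3827/4225 = 12285068/13558025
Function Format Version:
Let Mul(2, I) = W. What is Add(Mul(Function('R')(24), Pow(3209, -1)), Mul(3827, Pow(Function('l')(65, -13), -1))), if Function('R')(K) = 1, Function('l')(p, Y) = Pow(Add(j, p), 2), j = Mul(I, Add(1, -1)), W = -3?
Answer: Rational(12285068, 13558025) ≈ 0.90611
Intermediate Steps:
I = Rational(-3, 2) (I = Mul(Rational(1, 2), -3) = Rational(-3, 2) ≈ -1.5000)
j = 0 (j = Mul(Rational(-3, 2), Add(1, -1)) = Mul(Rational(-3, 2), 0) = 0)
Function('l')(p, Y) = Pow(p, 2) (Function('l')(p, Y) = Pow(Add(0, p), 2) = Pow(p, 2))
Add(Mul(Function('R')(24), Pow(3209, -1)), Mul(3827, Pow(Function('l')(65, -13), -1))) = Add(Mul(1, Pow(3209, -1)), Mul(3827, Pow(Pow(65, 2), -1))) = Add(Mul(1, Rational(1, 3209)), Mul(3827, Pow(4225, -1))) = Add(Rational(1, 3209), Mul(3827, Rational(1, 4225))) = Add(Rational(1, 3209), Rational(3827, 4225)) = Rational(12285068, 13558025)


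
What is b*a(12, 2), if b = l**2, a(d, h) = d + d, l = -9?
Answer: 1944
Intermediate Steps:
a(d, h) = 2*d
b = 81 (b = (-9)**2 = 81)
b*a(12, 2) = 81*(2*12) = 81*24 = 1944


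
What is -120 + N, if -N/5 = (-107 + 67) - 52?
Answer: 340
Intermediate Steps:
N = 460 (N = -5*((-107 + 67) - 52) = -5*(-40 - 52) = -5*(-92) = 460)
-120 + N = -120 + 460 = 340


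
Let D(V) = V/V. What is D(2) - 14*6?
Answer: -83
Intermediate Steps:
D(V) = 1
D(2) - 14*6 = 1 - 14*6 = 1 - 84 = -83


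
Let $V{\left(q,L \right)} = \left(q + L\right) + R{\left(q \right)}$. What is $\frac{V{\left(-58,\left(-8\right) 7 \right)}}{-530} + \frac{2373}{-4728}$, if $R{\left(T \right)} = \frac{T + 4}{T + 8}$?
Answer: $- \frac{3015851}{10441000} \approx -0.28885$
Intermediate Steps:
$R{\left(T \right)} = \frac{4 + T}{8 + T}$
$V{\left(q,L \right)} = L + q + \frac{4 + q}{8 + q}$ ($V{\left(q,L \right)} = \left(q + L\right) + \frac{4 + q}{8 + q} = \left(L + q\right) + \frac{4 + q}{8 + q} = L + q + \frac{4 + q}{8 + q}$)
$\frac{V{\left(-58,\left(-8\right) 7 \right)}}{-530} + \frac{2373}{-4728} = \frac{\frac{1}{8 - 58} \left(4 - 58 + \left(8 - 58\right) \left(\left(-8\right) 7 - 58\right)\right)}{-530} + \frac{2373}{-4728} = \frac{4 - 58 - 50 \left(-56 - 58\right)}{-50} \left(- \frac{1}{530}\right) + 2373 \left(- \frac{1}{4728}\right) = - \frac{4 - 58 - -5700}{50} \left(- \frac{1}{530}\right) - \frac{791}{1576} = - \frac{4 - 58 + 5700}{50} \left(- \frac{1}{530}\right) - \frac{791}{1576} = \left(- \frac{1}{50}\right) 5646 \left(- \frac{1}{530}\right) - \frac{791}{1576} = \left(- \frac{2823}{25}\right) \left(- \frac{1}{530}\right) - \frac{791}{1576} = \frac{2823}{13250} - \frac{791}{1576} = - \frac{3015851}{10441000}$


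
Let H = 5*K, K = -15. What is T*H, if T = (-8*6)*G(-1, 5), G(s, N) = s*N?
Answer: -18000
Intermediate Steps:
G(s, N) = N*s
H = -75 (H = 5*(-15) = -75)
T = 240 (T = (-8*6)*(5*(-1)) = -48*(-5) = 240)
T*H = 240*(-75) = -18000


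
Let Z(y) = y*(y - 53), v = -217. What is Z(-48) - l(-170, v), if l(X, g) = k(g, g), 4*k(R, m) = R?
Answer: 19609/4 ≈ 4902.3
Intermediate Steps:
k(R, m) = R/4
l(X, g) = g/4
Z(y) = y*(-53 + y)
Z(-48) - l(-170, v) = -48*(-53 - 48) - (-217)/4 = -48*(-101) - 1*(-217/4) = 4848 + 217/4 = 19609/4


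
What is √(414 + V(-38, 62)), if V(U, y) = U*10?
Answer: √34 ≈ 5.8309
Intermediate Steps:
V(U, y) = 10*U
√(414 + V(-38, 62)) = √(414 + 10*(-38)) = √(414 - 380) = √34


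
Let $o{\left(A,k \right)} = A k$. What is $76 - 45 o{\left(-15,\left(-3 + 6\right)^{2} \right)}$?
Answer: $6151$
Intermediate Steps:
$76 - 45 o{\left(-15,\left(-3 + 6\right)^{2} \right)} = 76 - 45 \left(- 15 \left(-3 + 6\right)^{2}\right) = 76 - 45 \left(- 15 \cdot 3^{2}\right) = 76 - 45 \left(\left(-15\right) 9\right) = 76 - -6075 = 76 + 6075 = 6151$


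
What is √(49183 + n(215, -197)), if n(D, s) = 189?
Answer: 2*√12343 ≈ 222.20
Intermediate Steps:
√(49183 + n(215, -197)) = √(49183 + 189) = √49372 = 2*√12343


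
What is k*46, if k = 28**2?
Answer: 36064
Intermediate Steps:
k = 784
k*46 = 784*46 = 36064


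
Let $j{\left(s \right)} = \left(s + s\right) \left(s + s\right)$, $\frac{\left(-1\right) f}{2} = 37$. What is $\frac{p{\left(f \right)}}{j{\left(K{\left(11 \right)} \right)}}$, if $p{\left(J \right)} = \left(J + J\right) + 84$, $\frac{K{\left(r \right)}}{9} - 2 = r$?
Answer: $- \frac{16}{13689} \approx -0.0011688$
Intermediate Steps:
$f = -74$ ($f = \left(-2\right) 37 = -74$)
$K{\left(r \right)} = 18 + 9 r$
$p{\left(J \right)} = 84 + 2 J$ ($p{\left(J \right)} = 2 J + 84 = 84 + 2 J$)
$j{\left(s \right)} = 4 s^{2}$ ($j{\left(s \right)} = 2 s 2 s = 4 s^{2}$)
$\frac{p{\left(f \right)}}{j{\left(K{\left(11 \right)} \right)}} = \frac{84 + 2 \left(-74\right)}{4 \left(18 + 9 \cdot 11\right)^{2}} = \frac{84 - 148}{4 \left(18 + 99\right)^{2}} = - \frac{64}{4 \cdot 117^{2}} = - \frac{64}{4 \cdot 13689} = - \frac{64}{54756} = \left(-64\right) \frac{1}{54756} = - \frac{16}{13689}$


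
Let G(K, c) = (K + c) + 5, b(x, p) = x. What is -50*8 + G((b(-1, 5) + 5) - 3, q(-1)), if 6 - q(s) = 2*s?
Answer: -386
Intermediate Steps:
q(s) = 6 - 2*s
G(K, c) = 5 + K + c
-50*8 + G((b(-1, 5) + 5) - 3, q(-1)) = -50*8 + (5 + ((-1 + 5) - 3) + (6 - 2*(-1))) = -400 + (5 + (4 - 3) + (6 + 2)) = -400 + (5 + 1 + 8) = -400 + 14 = -386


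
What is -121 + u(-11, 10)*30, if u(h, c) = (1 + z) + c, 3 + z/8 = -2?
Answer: -991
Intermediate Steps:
z = -40 (z = -24 + 8*(-2) = -24 - 16 = -40)
u(h, c) = -39 + c (u(h, c) = (1 - 40) + c = -39 + c)
-121 + u(-11, 10)*30 = -121 + (-39 + 10)*30 = -121 - 29*30 = -121 - 870 = -991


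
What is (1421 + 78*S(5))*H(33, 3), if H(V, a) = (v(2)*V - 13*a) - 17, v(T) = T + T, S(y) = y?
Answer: 137636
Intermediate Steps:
v(T) = 2*T
H(V, a) = -17 - 13*a + 4*V (H(V, a) = ((2*2)*V - 13*a) - 17 = (4*V - 13*a) - 17 = (-13*a + 4*V) - 17 = -17 - 13*a + 4*V)
(1421 + 78*S(5))*H(33, 3) = (1421 + 78*5)*(-17 - 13*3 + 4*33) = (1421 + 390)*(-17 - 39 + 132) = 1811*76 = 137636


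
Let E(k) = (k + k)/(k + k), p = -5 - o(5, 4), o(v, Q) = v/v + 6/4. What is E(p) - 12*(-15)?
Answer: 181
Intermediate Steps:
o(v, Q) = 5/2 (o(v, Q) = 1 + 6*(¼) = 1 + 3/2 = 5/2)
p = -15/2 (p = -5 - 1*5/2 = -5 - 5/2 = -15/2 ≈ -7.5000)
E(k) = 1 (E(k) = (2*k)/((2*k)) = (2*k)*(1/(2*k)) = 1)
E(p) - 12*(-15) = 1 - 12*(-15) = 1 + 180 = 181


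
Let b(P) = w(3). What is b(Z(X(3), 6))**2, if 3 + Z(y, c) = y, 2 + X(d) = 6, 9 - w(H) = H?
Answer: 36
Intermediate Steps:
w(H) = 9 - H
X(d) = 4 (X(d) = -2 + 6 = 4)
Z(y, c) = -3 + y
b(P) = 6 (b(P) = 9 - 1*3 = 9 - 3 = 6)
b(Z(X(3), 6))**2 = 6**2 = 36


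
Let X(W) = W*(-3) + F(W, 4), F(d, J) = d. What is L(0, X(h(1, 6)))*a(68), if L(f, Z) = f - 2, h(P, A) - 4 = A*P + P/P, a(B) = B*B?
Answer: -9248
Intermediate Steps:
a(B) = B**2
h(P, A) = 5 + A*P (h(P, A) = 4 + (A*P + P/P) = 4 + (A*P + 1) = 4 + (1 + A*P) = 5 + A*P)
X(W) = -2*W (X(W) = W*(-3) + W = -3*W + W = -2*W)
L(f, Z) = -2 + f
L(0, X(h(1, 6)))*a(68) = (-2 + 0)*68**2 = -2*4624 = -9248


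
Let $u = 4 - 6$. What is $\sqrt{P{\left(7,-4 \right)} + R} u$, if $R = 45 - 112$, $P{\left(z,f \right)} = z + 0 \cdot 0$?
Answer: $- 4 i \sqrt{15} \approx - 15.492 i$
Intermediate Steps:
$P{\left(z,f \right)} = z$ ($P{\left(z,f \right)} = z + 0 = z$)
$R = -67$ ($R = 45 - 112 = -67$)
$u = -2$
$\sqrt{P{\left(7,-4 \right)} + R} u = \sqrt{7 - 67} \left(-2\right) = \sqrt{-60} \left(-2\right) = 2 i \sqrt{15} \left(-2\right) = - 4 i \sqrt{15}$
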